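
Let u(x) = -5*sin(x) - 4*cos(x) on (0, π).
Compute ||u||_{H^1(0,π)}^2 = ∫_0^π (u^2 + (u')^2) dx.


||u||_{H^1(0,π)}^2 = 41*π

u'(x) = 4*sin(x) - 5*cos(x).
Expand u² and (u')² and integrate term by term on (0, π), using: for integers n ≥ 1, ∫_0^π sin²(nx) dx = ∫_0^π cos²(nx) dx = π/2; for n ≠ n', ∫_0^π sin(nx)sin(n'x) dx = ∫_0^π cos(nx)cos(n'x) dx = 0; and by product-to-sum, ∫_0^π sin(nx)cos(n'x) dx = ½∫_0^π [sin((n+n')x) + sin((n−n')x)] dx, which is 0 when n+n' is even and 2n/(n²−n'²) when n+n' is odd (it need not vanish on (0, π)).
  u² squared terms: (-5)²·∫sin(x)² dx = 25·π/2 = 25*π/2;  (-4)²·∫cos(x)² dx = 16·π/2 = 8*π.
  u² cross terms: 2·(-5)·(-4)·∫sin(x)·cos(x) dx = 40·(0) = 0.
  So ∫_0^π u² dx = 25*π/2 + 8*π + 0 = 41*π/2.
  (u')² squared terms: (-5)²·∫cos(x)² dx = 25·π/2 = 25*π/2;  (4)²·∫sin(x)² dx = 16·π/2 = 8*π.
  (u')² cross terms: 2·(-5)·(4)·∫cos(x)·sin(x) dx = -40·(0) = 0.
  So ∫_0^π (u')² dx = 25*π/2 + 8*π + 0 = 41*π/2.
||u||_{H^1}^2 = (41*π/2) + (41*π/2) = 41*π.


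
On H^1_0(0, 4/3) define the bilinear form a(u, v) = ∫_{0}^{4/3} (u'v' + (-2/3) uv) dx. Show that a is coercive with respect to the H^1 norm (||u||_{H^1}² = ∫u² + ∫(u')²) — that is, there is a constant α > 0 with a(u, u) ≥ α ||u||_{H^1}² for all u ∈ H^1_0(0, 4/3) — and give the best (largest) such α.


α = (-32 + 27*π^2)/(3*(16 + 9*π^2))

Coercivity of a(·,·) on H^1_0(0, 4/3) means a(u, u) ≥ α ||u||_{H^1}² for every u ∈ H^1_0.
The interval has length L = 4/3, and Poincaré/coercivity depend only on L. Here a(u, u) = ∫(u')² + (-2/3)·∫u².
Here c = -2/3 < 0 with |c| < (π/L)² = 9*π^2/16, so coercivity still holds. The condition a(u,u) ≥ α||u||_{H^1}² reads (1−α)∫(u')² ≥ (α−c)∫u². Any admissible α is ≤ 1 (rapidly oscillating u have ∫u²/∫(u')² → 0), and α = 1 would force 0 ≥ (1−c)∫u², impossible since c < 1; so 1−α > 0. By the sharp Poincaré inequality on H^1_0 of an interval of length L, ∫(u')² ≥ (π/L)²∫u² with equality for the first sine mode sin(π(x−x₀)/L) (x₀ the left endpoint), so the inequality holds for all u iff (1−α)(π/L)² ≥ α − c, i.e. α ≤ ((π/L)² + c)/((π/L)² + 1) = (1 + c(L/π)²)/(1 + (L/π)²). (Direct route, valid since c ≤ 0: Poincaré gives c∫u² ≥ c(L/π)²∫(u')², so a(u,u) ≥ (1 + c(L/π)²)∫(u')², while ||u||_{H^1}² ≤ (1 + (L/π)²)∫(u')²; dividing yields the same α.) With (π/L)² = 9*π^2/16 and c = -2/3, the largest admissible constant is α = ((π/L)² + c)/((π/L)² + 1).
Simplifying, α = (-32 + 27*π^2)/(3*(16 + 9*π^2)).


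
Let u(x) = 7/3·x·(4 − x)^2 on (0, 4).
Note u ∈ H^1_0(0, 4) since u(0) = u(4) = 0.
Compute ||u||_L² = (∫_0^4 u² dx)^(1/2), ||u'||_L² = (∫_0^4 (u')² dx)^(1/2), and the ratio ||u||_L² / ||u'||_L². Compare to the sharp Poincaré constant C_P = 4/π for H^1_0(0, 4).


||u||_L² / ||u'||_L² = 2*sqrt(14)/7 < C_P = 4/π.

u(x) = 7/3·x·(4 − x)^2, so u'(x) = 7*x^2 - 112*x/3 + 112/3.
u(x) = 7/3·x·(4 − x)^2 vanishes at x = 0 and x = 4, so u ∈ H^1_0(0, 4). Differentiate via the product rule and integrate the resulting polynomials term by term.
  ∫_0^4 u² dx = ∫_0^4 (49*x^6/9 - 784*x^5/9 + 1568*x^4/3 - 12544*x^3/9 + 12544*x^2/9) dx. Term by term:
    ∫_0^4 49*x^6/9 dx = 114688/9;  ∫_0^4 -784*x^5/9 dx = -1605632/27;  ∫_0^4 1568*x^4/3 dx = 1605632/15;
    ∫_0^4 -12544*x^3/9 dx = -802816/9;  ∫_0^4 12544*x^2/9 dx = 802816/27.
  Sum: 114688/9 − 1605632/27 + 1605632/15 − 802816/9 + 802816/27 = 114688/135.
  ∫_0^4 (u')² dx = ∫_0^4 (49*x^4 - 1568*x^3/3 + 17248*x^2/9 - 25088*x/9 + 12544/9) dx. Term by term:
    ∫_0^4 49*x^4 dx = 50176/5;  ∫_0^4 -1568*x^3/3 dx = -100352/3;  ∫_0^4 17248*x^2/9 dx = 1103872/27;
    ∫_0^4 -25088*x/9 dx = -200704/9;  ∫_0^4 12544/9 dx = 50176/9.
  Sum: 50176/5 − 100352/3 + 1103872/27 − 200704/9 + 50176/9 = 100352/135.
∫_0^4 u² dx = 114688/135, so ||u||_L² = 128*sqrt(105)/45.
∫_0^4 (u')² dx = 100352/135, so ||u'||_L² = 224*sqrt(30)/45.
Ratio ||u||_L² / ||u'||_L² = 2*sqrt(14)/7.
Sharp Poincaré constant on H^1_0(0, 4) is C_P = L/π = 4/π, achieved by sin(π/4·x).
A polynomial bump cannot attain the sharp Poincaré constant (only the first sine eigenfunction does), so the ratio is strictly less than C_P, consistent with ||u||_L² ≤ C_P ||u'||_L².


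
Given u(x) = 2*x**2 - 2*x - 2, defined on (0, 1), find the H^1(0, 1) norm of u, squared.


||u||_{H^1}^2 = 34/5

The H^1 norm (squared) on an interval (0, L) is
  ||u||_{H^1}^2 = ∫_0^L u(x)^2 dx + ∫_0^L u'(x)^2 dx.
Compute u'(x) = 4*x - 2.
Then u(x)^2 = 4*x**4 - 8*x**3 - 4*x**2 + 8*x + 4 and u'(x)^2 = 16*x**2 - 16*x + 4.
Integrate each monomial from 0 to 1 using ∫_0^1 c·x^n dx = c·1^(n+1)/(n+1):
  ∫_0^1 u(x)^2 dx = ∫_0^1 (4*x^4 - 8*x^3 - 4*x^2 + 8*x + 4) dx. Term by term:
    ∫_0^1 4*x^4 dx = 4/5;  ∫_0^1 -8*x^3 dx = -2;  ∫_0^1 -4*x^2 dx = -4/3;
    ∫_0^1 8*x dx = 4;  ∫_0^1 4 dx = 4.
  Sum: 4/5 − 2 − 4/3 + 4 + 4 = 82/15.
  ∫_0^1 u'(x)^2 dx = ∫_0^1 (16*x^2 - 16*x + 4) dx. Term by term:
    ∫_0^1 16*x^2 dx = 16/3;  ∫_0^1 -16*x dx = -8;  ∫_0^1 4 dx = 4.
  Sum: 16/3 − 8 + 4 = 4/3.
Adding: ||u||_{H^1}^2 = 82/15 + 4/3 = 34/5.


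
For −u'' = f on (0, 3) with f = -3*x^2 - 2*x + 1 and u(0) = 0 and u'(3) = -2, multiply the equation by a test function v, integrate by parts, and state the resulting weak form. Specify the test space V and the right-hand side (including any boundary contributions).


V = {v ∈ H^1(0, 3) : v(0) = 0} (test functions vanish at x = 0 where u is specified); weak form: ∫_0^3 u'v' dx = ∫_0^3 (-3*x^2 - 2*x + 1) v dx − 2·v(3) for all v ∈ V.

Multiply both sides by a test function v and integrate from 0 to 3:
  ∫_0^3 −u''(x) v(x) dx = ∫_0^3 f(x) v(x) dx.
Integrate the LHS by parts once:
  ∫_0^3 −u'' v dx = −[u'(x) v(x)]_0^3 + ∫_0^3 u'(x) v'(x) dx.
Thus ∫_0^3 u'(x) v'(x) dx = ∫_0^3 f(x) v(x) dx + [u'(x) v(x)]_0^3.
Choose V so that boundary terms are either known or forced to vanish.
Mixed BC: u(0) = 0 (Dirichlet) and u'(3) = -2 (Neumann). Define V = {v ∈ H^1(0, 3) : v(0) = 0}. Then [u' v]_0^3 = u'(3)·v(3) − u'(0)·0 = − 2·v(3).
Weak formulation: find u (satisfying any essential BC) such that ∫_0^3 u'(x) v'(x) dx = ∫_0^3 f v dx − 2·v(3) for all v ∈ V (Dirichlet at 0 absorbed into V; Neumann datum at x = 3 contributes the boundary term).
Substituting f(x) = -3*x^2 - 2*x + 1, the right-hand side is ∫_0^3 (-3*x^2 - 2*x + 1) v dx − 2·v(3).


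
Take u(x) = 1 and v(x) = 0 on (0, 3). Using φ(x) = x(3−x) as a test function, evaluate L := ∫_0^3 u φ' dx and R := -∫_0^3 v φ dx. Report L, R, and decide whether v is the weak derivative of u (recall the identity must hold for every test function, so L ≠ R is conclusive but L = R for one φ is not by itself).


LHS = 0, RHS = 0. Yes, v = u' weakly.

u(x) = 1, classical derivative u'(x) = 0.
φ(x) = x(3−x), so φ'(x) = 3 - 2*x.
Note φ(0) = φ(3) = 0, so the boundary term u·φ vanishes.
LHS = ∫_0^3 u(x) φ'(x) dx = ∫_0^3 (3 - 2*x) dx. Term by term:
  ∫_0^3 -2*x dx = -9;  ∫_0^3 3 dx = 9.
Sum: -9 + 9 = 0.
So LHS = 0.
∫_0^3 v(x) φ(x) dx = ∫_0^3 (0) dx. Term by term:
  ∫_0^3 0 dx = 0.
So RHS = -∫_0^3 v(x) φ(x) dx = 0.
LHS = RHS, so the identity holds for this test φ.
Moreover u is smooth here and v(x) = u'(x) = 0 pointwise, so the identity holds for every test function. Hence v is the weak derivative of u.


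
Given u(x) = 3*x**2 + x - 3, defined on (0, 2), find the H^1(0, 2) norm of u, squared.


||u||_{H^1}^2 = 2464/15

The H^1 norm (squared) on an interval (0, L) is
  ||u||_{H^1}^2 = ∫_0^L u(x)^2 dx + ∫_0^L u'(x)^2 dx.
Compute u'(x) = 6*x + 1.
Then u(x)^2 = 9*x**4 + 6*x**3 - 17*x**2 - 6*x + 9 and u'(x)^2 = 36*x**2 + 12*x + 1.
Integrate each monomial from 0 to 2 using ∫_0^2 c·x^n dx = c·2^(n+1)/(n+1):
  ∫_0^2 u(x)^2 dx = ∫_0^2 (9*x^4 + 6*x^3 - 17*x^2 - 6*x + 9) dx. Term by term:
    ∫_0^2 9*x^4 dx = 288/5;  ∫_0^2 6*x^3 dx = 24;  ∫_0^2 -17*x^2 dx = -136/3;
    ∫_0^2 -6*x dx = -12;  ∫_0^2 9 dx = 18.
  Sum: 288/5 + 24 − 136/3 − 12 + 18 = 634/15.
  ∫_0^2 u'(x)^2 dx = ∫_0^2 (36*x^2 + 12*x + 1) dx. Term by term:
    ∫_0^2 36*x^2 dx = 96;  ∫_0^2 12*x dx = 24;  ∫_0^2 1 dx = 2.
  Sum: 96 + 24 + 2 = 122.
Adding: ||u||_{H^1}^2 = 634/15 + 122 = 2464/15.


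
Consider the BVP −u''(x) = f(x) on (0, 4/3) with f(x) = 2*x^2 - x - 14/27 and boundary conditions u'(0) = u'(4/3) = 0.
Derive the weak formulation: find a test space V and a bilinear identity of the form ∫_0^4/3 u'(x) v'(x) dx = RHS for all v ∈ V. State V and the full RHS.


V = H^1(0, 4/3) (no boundary constraint on v; u is determined up to an additive constant); weak form: ∫_0^4/3 u'v' dx = ∫_0^4/3 (2*x^2 - x - 14/27) v dx for all v ∈ V.

Multiply both sides by a test function v and integrate from 0 to 4/3:
  ∫_0^4/3 −u''(x) v(x) dx = ∫_0^4/3 f(x) v(x) dx.
Integrate the LHS by parts once:
  ∫_0^4/3 −u'' v dx = −[u'(x) v(x)]_0^4/3 + ∫_0^4/3 u'(x) v'(x) dx.
Thus ∫_0^4/3 u'(x) v'(x) dx = ∫_0^4/3 f(x) v(x) dx + [u'(x) v(x)]_0^4/3.
Choose V so that boundary terms are either known or forced to vanish.
u has homogeneous Neumann: u'(0) = u'(4/3) = 0. So [u' v]_0^4/3 = 0·v(4/3) − 0·v(0) = 0 for any v; take V = H^1(0, 4/3).
Weak formulation: find u (satisfying any essential BC) such that ∫_0^4/3 u'(x) v'(x) dx = ∫_0^4/3 f v dx for all v ∈ V (homogeneous Neumann, so boundary terms vanish).
Substituting f(x) = 2*x^2 - x - 14/27, the right-hand side is ∫_0^4/3 (2*x^2 - x - 14/27) v dx.
Compatibility check (pure Neumann): taking v ≡ 1 ∈ V gives 0 = ∫_0^4/3 f dx + (0) − (0), i.e. ∫_0^4/3 f dx must equal u'(0) − u'(4/3) = 0. Indeed ∫_0^4/3 (2*x^2 - x - 14/27) dx = 0, so the data are compatible. The solution is then unique only up to an additive constant (fix it e.g. by requiring ∫_0^4/3 u dx = 0).


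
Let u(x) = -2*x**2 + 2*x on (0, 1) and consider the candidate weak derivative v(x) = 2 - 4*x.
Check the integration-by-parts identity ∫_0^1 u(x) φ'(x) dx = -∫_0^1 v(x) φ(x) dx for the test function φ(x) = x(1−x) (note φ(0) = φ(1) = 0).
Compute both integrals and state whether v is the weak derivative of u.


LHS = 0, RHS = 0. Yes, v = u' weakly.

u(x) = -2*x**2 + 2*x, classical derivative u'(x) = 2 - 4*x.
φ(x) = x(1−x), so φ'(x) = 1 - 2*x.
Note φ(0) = φ(1) = 0, so the boundary term u·φ vanishes.
LHS = ∫_0^1 u(x) φ'(x) dx = ∫_0^1 (4*x^3 - 6*x^2 + 2*x) dx. Term by term:
  ∫_0^1 4*x^3 dx = 1;  ∫_0^1 -6*x^2 dx = -2;  ∫_0^1 2*x dx = 1.
Sum: 1 − 2 + 1 = 0.
So LHS = 0.
∫_0^1 v(x) φ(x) dx = ∫_0^1 (4*x^3 - 6*x^2 + 2*x) dx. Term by term:
  ∫_0^1 4*x^3 dx = 1;  ∫_0^1 -6*x^2 dx = -2;  ∫_0^1 2*x dx = 1.
Sum: 1 − 2 + 1 = 0.
So RHS = -∫_0^1 v(x) φ(x) dx = 0.
LHS = RHS, so the identity holds for this test φ.
Moreover u is smooth here and v(x) = u'(x) = 2 - 4*x pointwise, so the identity holds for every test function. Hence v is the weak derivative of u.


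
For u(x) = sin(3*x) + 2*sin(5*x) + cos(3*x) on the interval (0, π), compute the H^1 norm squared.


||u||_{H^1(0,π)}^2 = 62*π

u'(x) = -3*sin(3*x) + 3*cos(3*x) + 10*cos(5*x).
Expand u² and (u')² and integrate term by term on (0, π), using: for integers n ≥ 1, ∫_0^π sin²(nx) dx = ∫_0^π cos²(nx) dx = π/2; for n ≠ n', ∫_0^π sin(nx)sin(n'x) dx = ∫_0^π cos(nx)cos(n'x) dx = 0; and by product-to-sum, ∫_0^π sin(nx)cos(n'x) dx = ½∫_0^π [sin((n+n')x) + sin((n−n')x)] dx, which is 0 when n+n' is even and 2n/(n²−n'²) when n+n' is odd (it need not vanish on (0, π)).
  u² squared terms: (2)²·∫sin(5x)² dx = 4·π/2 = 2*π;  (1)²·∫cos(3x)² dx = 1·π/2 = π/2;  (1)²·∫sin(3x)² dx = 1·π/2 = π/2.
  u² cross terms: 2·(2)·(1)·∫sin(5x)·cos(3x) dx = 4·(0) = 0;  2·(2)·(1)·∫sin(5x)·sin(3x) dx = 4·(0) = 0;  2·(1)·(1)·∫cos(3x)·sin(3x) dx = 2·(0) = 0.
  So ∫_0^π u² dx = 2*π + π/2 + π/2 + 0 + 0 + 0 = 3*π.
  (u')² squared terms: (-3)²·∫sin(3x)² dx = 9·π/2 = 9*π/2;  (3)²·∫cos(3x)² dx = 9·π/2 = 9*π/2;  (10)²·∫cos(5x)² dx = 100·π/2 = 50*π.
  (u')² cross terms: 2·(-3)·(3)·∫sin(3x)·cos(3x) dx = -18·(0) = 0;  2·(-3)·(10)·∫sin(3x)·cos(5x) dx = -60·(0) = 0;  2·(3)·(10)·∫cos(3x)·cos(5x) dx = 60·(0) = 0.
  So ∫_0^π (u')² dx = 9*π/2 + 9*π/2 + 50*π + 0 + 0 + 0 = 59*π.
||u||_{H^1}^2 = (3*π) + (59*π) = 62*π.


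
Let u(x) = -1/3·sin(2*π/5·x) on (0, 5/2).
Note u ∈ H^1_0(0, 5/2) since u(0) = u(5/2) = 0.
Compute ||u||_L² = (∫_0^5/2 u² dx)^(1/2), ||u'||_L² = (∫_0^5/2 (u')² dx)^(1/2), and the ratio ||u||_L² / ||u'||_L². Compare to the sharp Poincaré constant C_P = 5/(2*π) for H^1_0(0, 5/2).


||u||_L² / ||u'||_L² = 5/(2*π) = C_P.

u(x) = -1/3·sin(2*π/5·x), so u'(x) = -2*π*cos(2*π*x/5)/15.
Writing u(x) = A·sin(kπx/L) with A = -1/3 and k = 1, use ∫_0^L sin²(kπx/L) dx = L/2 and ∫_0^L cos²(kπx/L) dx = L/2.
u² = 1/9·sin²(2*π/5·x) and (u')² = 4*π^2/225·cos²(2*π/5·x), and each of sin², cos² integrates to L/2 = 5/4 over (0, 5/2).
∫_0^5/2 u² dx = 5/36, so ||u||_L² = sqrt(5)/6.
∫_0^5/2 (u')² dx = π^2/45, so ||u'||_L² = sqrt(5)*π/15.
Ratio ||u||_L² / ||u'||_L² = 5/(2*π).
Sharp Poincaré constant on H^1_0(0, 5/2) is C_P = L/π = 5/(2*π), achieved by sin(2*π/5·x).
This is the k = 1 eigenfunction (up to amplitude), so the ratio equals the sharp Poincaré constant exactly.


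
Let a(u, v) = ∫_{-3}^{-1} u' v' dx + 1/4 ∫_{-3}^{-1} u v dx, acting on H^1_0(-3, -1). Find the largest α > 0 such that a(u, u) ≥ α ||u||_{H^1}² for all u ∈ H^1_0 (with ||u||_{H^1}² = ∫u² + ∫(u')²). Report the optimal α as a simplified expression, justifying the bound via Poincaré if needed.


α = (1 + π^2)/(4 + π^2)

Coercivity of a(·,·) on H^1_0(-3, -1) means a(u, u) ≥ α ||u||_{H^1}² for every u ∈ H^1_0.
The interval has length L = 2, and Poincaré/coercivity depend only on L. Here a(u, u) = ∫(u')² + (1/4)·∫u².
Here 0 < c = 1/4 < 1. The condition a(u,u) ≥ α||u||_{H^1}² reads (1−α)∫(u')² ≥ (α−c)∫u². Any admissible α is ≤ 1 (rapidly oscillating u have ∫u²/∫(u')² → 0), and α = 1 would force 0 ≥ (1−c)∫u², impossible since c < 1; so 1−α > 0. By the sharp Poincaré inequality on H^1_0 of an interval of length L, ∫(u')² ≥ (π/L)²∫u² with equality for the first sine mode sin(π(x−x₀)/L) (x₀ the left endpoint), so the inequality holds for all u iff (1−α)(π/L)² ≥ α − c, i.e. α ≤ ((π/L)² + c)/((π/L)² + 1) = (1 + c(L/π)²)/(1 + (L/π)²). With (π/L)² = π^2/4 and c = 1/4, the largest admissible constant is α = ((π/L)² + c)/((π/L)² + 1).
Simplifying, α = (1 + π^2)/(4 + π^2).


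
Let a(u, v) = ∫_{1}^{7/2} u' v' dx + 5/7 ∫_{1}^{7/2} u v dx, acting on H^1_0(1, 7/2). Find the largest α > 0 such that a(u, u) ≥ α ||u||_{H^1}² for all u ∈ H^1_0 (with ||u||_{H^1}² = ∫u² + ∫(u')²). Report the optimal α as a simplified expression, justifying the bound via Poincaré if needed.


α = (125 + 28*π^2)/(7*(25 + 4*π^2))

Coercivity of a(·,·) on H^1_0(1, 7/2) means a(u, u) ≥ α ||u||_{H^1}² for every u ∈ H^1_0.
The interval has length L = 5/2, and Poincaré/coercivity depend only on L. Here a(u, u) = ∫(u')² + (5/7)·∫u².
Here 0 < c = 5/7 < 1. The condition a(u,u) ≥ α||u||_{H^1}² reads (1−α)∫(u')² ≥ (α−c)∫u². Any admissible α is ≤ 1 (rapidly oscillating u have ∫u²/∫(u')² → 0), and α = 1 would force 0 ≥ (1−c)∫u², impossible since c < 1; so 1−α > 0. By the sharp Poincaré inequality on H^1_0 of an interval of length L, ∫(u')² ≥ (π/L)²∫u² with equality for the first sine mode sin(π(x−x₀)/L) (x₀ the left endpoint), so the inequality holds for all u iff (1−α)(π/L)² ≥ α − c, i.e. α ≤ ((π/L)² + c)/((π/L)² + 1) = (1 + c(L/π)²)/(1 + (L/π)²). With (π/L)² = 4*π^2/25 and c = 5/7, the largest admissible constant is α = ((π/L)² + c)/((π/L)² + 1).
Simplifying, α = (125 + 28*π^2)/(7*(25 + 4*π^2)).


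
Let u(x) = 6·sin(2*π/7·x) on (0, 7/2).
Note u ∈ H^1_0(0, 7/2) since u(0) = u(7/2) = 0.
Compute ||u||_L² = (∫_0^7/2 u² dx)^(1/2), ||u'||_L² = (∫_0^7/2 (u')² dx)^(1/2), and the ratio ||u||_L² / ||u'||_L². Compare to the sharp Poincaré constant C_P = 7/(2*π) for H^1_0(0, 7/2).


||u||_L² / ||u'||_L² = 7/(2*π) = C_P.

u(x) = 6·sin(2*π/7·x), so u'(x) = 12*π*cos(2*π*x/7)/7.
Writing u(x) = A·sin(kπx/L) with A = 6 and k = 1, use ∫_0^L sin²(kπx/L) dx = L/2 and ∫_0^L cos²(kπx/L) dx = L/2.
u² = 36·sin²(2*π/7·x) and (u')² = 144*π^2/49·cos²(2*π/7·x), and each of sin², cos² integrates to L/2 = 7/4 over (0, 7/2).
∫_0^7/2 u² dx = 63, so ||u||_L² = 3*sqrt(7).
∫_0^7/2 (u')² dx = 36*π^2/7, so ||u'||_L² = 6*sqrt(7)*π/7.
Ratio ||u||_L² / ||u'||_L² = 7/(2*π).
Sharp Poincaré constant on H^1_0(0, 7/2) is C_P = L/π = 7/(2*π), achieved by sin(2*π/7·x).
This is the k = 1 eigenfunction (up to amplitude), so the ratio equals the sharp Poincaré constant exactly.


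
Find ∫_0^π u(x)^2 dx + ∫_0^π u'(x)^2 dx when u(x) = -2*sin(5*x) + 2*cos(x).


||u||_{H^1(0,π)}^2 = 56*π

u'(x) = -2*sin(x) - 10*cos(5*x).
Expand u² and (u')² and integrate term by term on (0, π), using: for integers n ≥ 1, ∫_0^π sin²(nx) dx = ∫_0^π cos²(nx) dx = π/2; for n ≠ n', ∫_0^π sin(nx)sin(n'x) dx = ∫_0^π cos(nx)cos(n'x) dx = 0; and by product-to-sum, ∫_0^π sin(nx)cos(n'x) dx = ½∫_0^π [sin((n+n')x) + sin((n−n')x)] dx, which is 0 when n+n' is even and 2n/(n²−n'²) when n+n' is odd (it need not vanish on (0, π)).
  u² squared terms: (-2)²·∫sin(5x)² dx = 4·π/2 = 2*π;  (2)²·∫cos(x)² dx = 4·π/2 = 2*π.
  u² cross terms: 2·(-2)·(2)·∫sin(5x)·cos(x) dx = -8·(0) = 0.
  So ∫_0^π u² dx = 2*π + 2*π + 0 = 4*π.
  (u')² squared terms: (-10)²·∫cos(5x)² dx = 100·π/2 = 50*π;  (-2)²·∫sin(x)² dx = 4·π/2 = 2*π.
  (u')² cross terms: 2·(-10)·(-2)·∫cos(5x)·sin(x) dx = 40·(0) = 0.
  So ∫_0^π (u')² dx = 50*π + 2*π + 0 = 52*π.
||u||_{H^1}^2 = (4*π) + (52*π) = 56*π.


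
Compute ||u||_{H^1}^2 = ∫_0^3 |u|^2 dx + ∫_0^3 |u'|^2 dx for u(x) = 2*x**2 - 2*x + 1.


||u||_{H^1}^2 = 867/5

The H^1 norm (squared) on an interval (0, L) is
  ||u||_{H^1}^2 = ∫_0^L u(x)^2 dx + ∫_0^L u'(x)^2 dx.
Compute u'(x) = 4*x - 2.
Then u(x)^2 = 4*x**4 - 8*x**3 + 8*x**2 - 4*x + 1 and u'(x)^2 = 16*x**2 - 16*x + 4.
Integrate each monomial from 0 to 3 using ∫_0^3 c·x^n dx = c·3^(n+1)/(n+1):
  ∫_0^3 u(x)^2 dx = ∫_0^3 (4*x^4 - 8*x^3 + 8*x^2 - 4*x + 1) dx. Term by term:
    ∫_0^3 4*x^4 dx = 972/5;  ∫_0^3 -8*x^3 dx = -162;  ∫_0^3 8*x^2 dx = 72;
    ∫_0^3 -4*x dx = -18;  ∫_0^3 1 dx = 3.
  Sum: 972/5 − 162 + 72 − 18 + 3 = 447/5.
  ∫_0^3 u'(x)^2 dx = ∫_0^3 (16*x^2 - 16*x + 4) dx. Term by term:
    ∫_0^3 16*x^2 dx = 144;  ∫_0^3 -16*x dx = -72;  ∫_0^3 4 dx = 12.
  Sum: 144 − 72 + 12 = 84.
Adding: ||u||_{H^1}^2 = 447/5 + 84 = 867/5.


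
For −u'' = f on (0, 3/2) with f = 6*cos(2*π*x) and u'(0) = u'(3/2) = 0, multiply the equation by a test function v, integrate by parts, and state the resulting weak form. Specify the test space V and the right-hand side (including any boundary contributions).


V = H^1(0, 3/2) (no boundary constraint on v; u is determined up to an additive constant); weak form: ∫_0^3/2 u'v' dx = ∫_0^3/2 (6*cos(2*π*x)) v dx for all v ∈ V.

Multiply both sides by a test function v and integrate from 0 to 3/2:
  ∫_0^3/2 −u''(x) v(x) dx = ∫_0^3/2 f(x) v(x) dx.
Integrate the LHS by parts once:
  ∫_0^3/2 −u'' v dx = −[u'(x) v(x)]_0^3/2 + ∫_0^3/2 u'(x) v'(x) dx.
Thus ∫_0^3/2 u'(x) v'(x) dx = ∫_0^3/2 f(x) v(x) dx + [u'(x) v(x)]_0^3/2.
Choose V so that boundary terms are either known or forced to vanish.
u has homogeneous Neumann: u'(0) = u'(3/2) = 0. So [u' v]_0^3/2 = 0·v(3/2) − 0·v(0) = 0 for any v; take V = H^1(0, 3/2).
Weak formulation: find u (satisfying any essential BC) such that ∫_0^3/2 u'(x) v'(x) dx = ∫_0^3/2 f v dx for all v ∈ V (homogeneous Neumann, so boundary terms vanish).
Substituting f(x) = 6*cos(2*π*x), the right-hand side is ∫_0^3/2 (6*cos(2*π*x)) v dx.
Compatibility check (pure Neumann): taking v ≡ 1 ∈ V gives 0 = ∫_0^3/2 f dx + (0) − (0), i.e. ∫_0^3/2 f dx must equal u'(0) − u'(3/2) = 0. Indeed ∫_0^3/2 (6*cos(2*π*x)) dx = 0, so the data are compatible. The solution is then unique only up to an additive constant (fix it e.g. by requiring ∫_0^3/2 u dx = 0).


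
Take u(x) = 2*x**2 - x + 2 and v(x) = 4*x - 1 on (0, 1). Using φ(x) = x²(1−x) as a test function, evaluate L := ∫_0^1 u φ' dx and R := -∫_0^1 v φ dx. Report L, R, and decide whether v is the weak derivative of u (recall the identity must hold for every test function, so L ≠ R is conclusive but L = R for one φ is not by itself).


LHS = -7/60, RHS = -7/60. Yes, v = u' weakly.

u(x) = 2*x**2 - x + 2, classical derivative u'(x) = 4*x - 1.
φ(x) = x²(1−x), so φ'(x) = x*(2 - 3*x).
Note φ(0) = φ(1) = 0, so the boundary term u·φ vanishes.
LHS = ∫_0^1 u(x) φ'(x) dx = ∫_0^1 (-6*x^4 + 7*x^3 - 8*x^2 + 4*x) dx. Term by term:
  ∫_0^1 -6*x^4 dx = -6/5;  ∫_0^1 7*x^3 dx = 7/4;  ∫_0^1 -8*x^2 dx = -8/3;
  ∫_0^1 4*x dx = 2.
Sum: -6/5 + 7/4 − 8/3 + 2 = -7/60.
So LHS = -7/60.
∫_0^1 v(x) φ(x) dx = ∫_0^1 (-4*x^4 + 5*x^3 - x^2) dx. Term by term:
  ∫_0^1 -4*x^4 dx = -4/5;  ∫_0^1 5*x^3 dx = 5/4;  ∫_0^1 -x^2 dx = -1/3.
Sum: -4/5 + 5/4 − 1/3 = 7/60.
So RHS = -∫_0^1 v(x) φ(x) dx = -7/60.
LHS = RHS, so the identity holds for this test φ.
Moreover u is smooth here and v(x) = u'(x) = 4*x - 1 pointwise, so the identity holds for every test function. Hence v is the weak derivative of u.


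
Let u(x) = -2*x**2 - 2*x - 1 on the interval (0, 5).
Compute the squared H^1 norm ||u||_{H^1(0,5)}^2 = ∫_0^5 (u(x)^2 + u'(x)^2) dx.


||u||_{H^1}^2 = 5025

The H^1 norm (squared) on an interval (0, L) is
  ||u||_{H^1}^2 = ∫_0^L u(x)^2 dx + ∫_0^L u'(x)^2 dx.
Compute u'(x) = -4*x - 2.
Then u(x)^2 = 4*x**4 + 8*x**3 + 8*x**2 + 4*x + 1 and u'(x)^2 = 16*x**2 + 16*x + 4.
Integrate each monomial from 0 to 5 using ∫_0^5 c·x^n dx = c·5^(n+1)/(n+1):
  ∫_0^5 u(x)^2 dx = ∫_0^5 (4*x^4 + 8*x^3 + 8*x^2 + 4*x + 1) dx. Term by term:
    ∫_0^5 4*x^4 dx = 2500;  ∫_0^5 8*x^3 dx = 1250;  ∫_0^5 8*x^2 dx = 1000/3;
    ∫_0^5 4*x dx = 50;  ∫_0^5 1 dx = 5.
  Sum: 2500 + 1250 + 1000/3 + 50 + 5 = 12415/3.
  ∫_0^5 u'(x)^2 dx = ∫_0^5 (16*x^2 + 16*x + 4) dx. Term by term:
    ∫_0^5 16*x^2 dx = 2000/3;  ∫_0^5 16*x dx = 200;  ∫_0^5 4 dx = 20.
  Sum: 2000/3 + 200 + 20 = 2660/3.
Adding: ||u||_{H^1}^2 = 12415/3 + 2660/3 = 5025.


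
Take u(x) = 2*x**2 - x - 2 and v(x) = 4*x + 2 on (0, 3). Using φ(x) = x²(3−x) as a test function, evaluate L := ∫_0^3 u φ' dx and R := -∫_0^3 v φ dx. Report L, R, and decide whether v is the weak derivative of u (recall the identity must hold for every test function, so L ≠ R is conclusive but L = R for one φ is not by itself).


LHS = -837/20, RHS = -621/10. No, v is not the weak derivative of u.

u(x) = 2*x**2 - x - 2, classical derivative u'(x) = 4*x - 1.
φ(x) = x²(3−x), so φ'(x) = 3*x*(2 - x).
Note φ(0) = φ(3) = 0, so the boundary term u·φ vanishes.
LHS = ∫_0^3 u(x) φ'(x) dx = ∫_0^3 (-6*x^4 + 15*x^3 - 12*x) dx. Term by term:
  ∫_0^3 -6*x^4 dx = -1458/5;  ∫_0^3 15*x^3 dx = 1215/4;  ∫_0^3 -12*x dx = -54.
Sum: -1458/5 + 1215/4 − 54 = -837/20.
So LHS = -837/20.
∫_0^3 v(x) φ(x) dx = ∫_0^3 (-4*x^4 + 10*x^3 + 6*x^2) dx. Term by term:
  ∫_0^3 -4*x^4 dx = -972/5;  ∫_0^3 10*x^3 dx = 405/2;  ∫_0^3 6*x^2 dx = 54.
Sum: -972/5 + 405/2 + 54 = 621/10.
So RHS = -∫_0^3 v(x) φ(x) dx = -621/10.
LHS − RHS = 81/4 ≠ 0, so the identity fails.
(For a valid weak derivative the identity must hold for EVERY test function, in particular this one. The failure shows v is NOT the weak derivative of u.)
Correct weak derivative would be u'(x) = 4*x - 1.


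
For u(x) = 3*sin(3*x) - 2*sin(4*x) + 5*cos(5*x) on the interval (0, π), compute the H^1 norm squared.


||u||_{H^1(0,π)}^2 = 4160/9 + 404*π

u'(x) = -25*sin(5*x) + 9*cos(3*x) - 8*cos(4*x).
Expand u² and (u')² and integrate term by term on (0, π), using: for integers n ≥ 1, ∫_0^π sin²(nx) dx = ∫_0^π cos²(nx) dx = π/2; for n ≠ n', ∫_0^π sin(nx)sin(n'x) dx = ∫_0^π cos(nx)cos(n'x) dx = 0; and by product-to-sum, ∫_0^π sin(nx)cos(n'x) dx = ½∫_0^π [sin((n+n')x) + sin((n−n')x)] dx, which is 0 when n+n' is even and 2n/(n²−n'²) when n+n' is odd (it need not vanish on (0, π)).
  u² squared terms: (-2)²·∫sin(4x)² dx = 4·π/2 = 2*π;  (3)²·∫sin(3x)² dx = 9·π/2 = 9*π/2;  (5)²·∫cos(5x)² dx = 25·π/2 = 25*π/2.
  u² cross terms: 2·(-2)·(3)·∫sin(4x)·sin(3x) dx = -12·(0) = 0;  2·(-2)·(5)·∫sin(4x)·cos(5x) dx = -20·(-8/9) = 160/9;  2·(3)·(5)·∫sin(3x)·cos(5x) dx = 30·(0) = 0.
  So ∫_0^π u² dx = 2*π + 9*π/2 + 25*π/2 + 0 + 160/9 + 0 = 160/9 + 19*π.
  (u')² squared terms: (-25)²·∫sin(5x)² dx = 625·π/2 = 625*π/2;  (-8)²·∫cos(4x)² dx = 64·π/2 = 32*π;  (9)²·∫cos(3x)² dx = 81·π/2 = 81*π/2.
  (u')² cross terms: 2·(-25)·(-8)·∫sin(5x)·cos(4x) dx = 400·(10/9) = 4000/9;  2·(-25)·(9)·∫sin(5x)·cos(3x) dx = -450·(0) = 0;  2·(-8)·(9)·∫cos(4x)·cos(3x) dx = -144·(0) = 0.
  So ∫_0^π (u')² dx = 625*π/2 + 32*π + 81*π/2 + 4000/9 + 0 + 0 = 4000/9 + 385*π.
||u||_{H^1}^2 = (160/9 + 19*π) + (4000/9 + 385*π) = 4160/9 + 404*π.


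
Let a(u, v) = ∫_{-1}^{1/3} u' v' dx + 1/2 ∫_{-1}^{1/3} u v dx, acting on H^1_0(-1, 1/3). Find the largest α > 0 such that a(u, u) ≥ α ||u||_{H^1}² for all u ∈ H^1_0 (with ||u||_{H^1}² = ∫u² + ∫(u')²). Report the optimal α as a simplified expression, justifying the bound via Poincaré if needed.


α = (8 + 9*π^2)/(16 + 9*π^2)

Coercivity of a(·,·) on H^1_0(-1, 1/3) means a(u, u) ≥ α ||u||_{H^1}² for every u ∈ H^1_0.
The interval has length L = 4/3, and Poincaré/coercivity depend only on L. Here a(u, u) = ∫(u')² + (1/2)·∫u².
Here 0 < c = 1/2 < 1. The condition a(u,u) ≥ α||u||_{H^1}² reads (1−α)∫(u')² ≥ (α−c)∫u². Any admissible α is ≤ 1 (rapidly oscillating u have ∫u²/∫(u')² → 0), and α = 1 would force 0 ≥ (1−c)∫u², impossible since c < 1; so 1−α > 0. By the sharp Poincaré inequality on H^1_0 of an interval of length L, ∫(u')² ≥ (π/L)²∫u² with equality for the first sine mode sin(π(x−x₀)/L) (x₀ the left endpoint), so the inequality holds for all u iff (1−α)(π/L)² ≥ α − c, i.e. α ≤ ((π/L)² + c)/((π/L)² + 1) = (1 + c(L/π)²)/(1 + (L/π)²). With (π/L)² = 9*π^2/16 and c = 1/2, the largest admissible constant is α = ((π/L)² + c)/((π/L)² + 1).
Simplifying, α = (8 + 9*π^2)/(16 + 9*π^2).


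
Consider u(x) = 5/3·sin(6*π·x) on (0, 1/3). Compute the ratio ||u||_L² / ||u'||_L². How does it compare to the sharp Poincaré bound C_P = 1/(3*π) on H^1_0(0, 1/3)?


||u||_L² / ||u'||_L² = 1/(6*π) < C_P = 1/(3*π).

u(x) = 5/3·sin(6*π·x), so u'(x) = 10*π*cos(6*π*x).
Writing u(x) = A·sin(kπx/L) with A = 5/3 and k = 2, use ∫_0^L sin²(kπx/L) dx = L/2 and ∫_0^L cos²(kπx/L) dx = L/2.
u² = 25/9·sin²(6*π·x) and (u')² = 100*π^2·cos²(6*π·x), and each of sin², cos² integrates to L/2 = 1/6 over (0, 1/3).
∫_0^1/3 u² dx = 25/54, so ||u||_L² = 5*sqrt(6)/18.
∫_0^1/3 (u')² dx = 50*π^2/3, so ||u'||_L² = 5*sqrt(6)*π/3.
Ratio ||u||_L² / ||u'||_L² = 1/(6*π).
Sharp Poincaré constant on H^1_0(0, 1/3) is C_P = L/π = 1/(3*π), achieved by sin(3*π·x).
This is the k = 2 harmonic; the ratio L/(kπ) is strictly less than C_P = L/π, consistent with the sharp inequality ||u||_L² ≤ C_P ||u'||_L².


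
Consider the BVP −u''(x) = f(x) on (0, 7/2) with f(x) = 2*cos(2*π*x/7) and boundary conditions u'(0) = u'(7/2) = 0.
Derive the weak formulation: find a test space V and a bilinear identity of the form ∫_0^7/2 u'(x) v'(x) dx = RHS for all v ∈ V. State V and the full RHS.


V = H^1(0, 7/2) (no boundary constraint on v; u is determined up to an additive constant); weak form: ∫_0^7/2 u'v' dx = ∫_0^7/2 (2*cos(2*π*x/7)) v dx for all v ∈ V.

Multiply both sides by a test function v and integrate from 0 to 7/2:
  ∫_0^7/2 −u''(x) v(x) dx = ∫_0^7/2 f(x) v(x) dx.
Integrate the LHS by parts once:
  ∫_0^7/2 −u'' v dx = −[u'(x) v(x)]_0^7/2 + ∫_0^7/2 u'(x) v'(x) dx.
Thus ∫_0^7/2 u'(x) v'(x) dx = ∫_0^7/2 f(x) v(x) dx + [u'(x) v(x)]_0^7/2.
Choose V so that boundary terms are either known or forced to vanish.
u has homogeneous Neumann: u'(0) = u'(7/2) = 0. So [u' v]_0^7/2 = 0·v(7/2) − 0·v(0) = 0 for any v; take V = H^1(0, 7/2).
Weak formulation: find u (satisfying any essential BC) such that ∫_0^7/2 u'(x) v'(x) dx = ∫_0^7/2 f v dx for all v ∈ V (homogeneous Neumann, so boundary terms vanish).
Substituting f(x) = 2*cos(2*π*x/7), the right-hand side is ∫_0^7/2 (2*cos(2*π*x/7)) v dx.
Compatibility check (pure Neumann): taking v ≡ 1 ∈ V gives 0 = ∫_0^7/2 f dx + (0) − (0), i.e. ∫_0^7/2 f dx must equal u'(0) − u'(7/2) = 0. Indeed ∫_0^7/2 (2*cos(2*π*x/7)) dx = 0, so the data are compatible. The solution is then unique only up to an additive constant (fix it e.g. by requiring ∫_0^7/2 u dx = 0).


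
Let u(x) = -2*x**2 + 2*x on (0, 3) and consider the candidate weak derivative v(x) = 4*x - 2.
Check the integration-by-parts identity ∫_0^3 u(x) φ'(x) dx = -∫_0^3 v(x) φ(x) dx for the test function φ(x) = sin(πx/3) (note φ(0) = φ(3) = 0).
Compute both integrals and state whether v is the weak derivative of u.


LHS = 24/π, RHS = -24/π. No, v is not the weak derivative of u.

u(x) = -2*x**2 + 2*x, classical derivative u'(x) = 2 - 4*x.
φ(x) = sin(πx/3), so φ'(x) = π*cos(π*x/3)/3.
Note φ(0) = φ(3) = 0, so the boundary term u·φ vanishes.
LHS = ∫_0^3 u(x) φ'(x) dx = ∫_0^3 (-2*π*x^2*cos(π*x/3)/3 + 2*π*x*cos(π*x/3)/3) dx. Term by term:
  ∫_0^3 -2*π*x^2*cos(π*x/3)/3 dx = 36/π;  ∫_0^3 2*π*x*cos(π*x/3)/3 dx = -12/π.
Sum: 36/π − 12/π = 24/π.
So LHS = 24/π.
∫_0^3 v(x) φ(x) dx = ∫_0^3 (4*x*sin(π*x/3) - 2*sin(π*x/3)) dx. Term by term:
  ∫_0^3 -2*sin(π*x/3) dx = -12/π;  ∫_0^3 4*x*sin(π*x/3) dx = 36/π.
Sum: -12/π + 36/π = 24/π.
So RHS = -∫_0^3 v(x) φ(x) dx = -24/π.
LHS − RHS = 48/π ≠ 0, so the identity fails.
(For a valid weak derivative the identity must hold for EVERY test function, in particular this one. The failure shows v is NOT the weak derivative of u.)
Correct weak derivative would be u'(x) = 2 - 4*x.


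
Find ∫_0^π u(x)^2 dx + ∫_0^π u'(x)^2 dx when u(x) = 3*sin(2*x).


||u||_{H^1(0,π)}^2 = 45*π/2

u'(x) = 6*cos(2*x).
Expand u² and (u')² and integrate term by term on (0, π), using: for integers n ≥ 1, ∫_0^π sin²(nx) dx = ∫_0^π cos²(nx) dx = π/2; for n ≠ n', ∫_0^π sin(nx)sin(n'x) dx = ∫_0^π cos(nx)cos(n'x) dx = 0; and by product-to-sum, ∫_0^π sin(nx)cos(n'x) dx = ½∫_0^π [sin((n+n')x) + sin((n−n')x)] dx, which is 0 when n+n' is even and 2n/(n²−n'²) when n+n' is odd (it need not vanish on (0, π)).
  u² squared terms: (3)²·∫sin(2x)² dx = 9·π/2 = 9*π/2.
  So ∫_0^π u² dx = 9*π/2.
  (u')² squared terms: (6)²·∫cos(2x)² dx = 36·π/2 = 18*π.
  So ∫_0^π (u')² dx = 18*π.
||u||_{H^1}^2 = (9*π/2) + (18*π) = 45*π/2.


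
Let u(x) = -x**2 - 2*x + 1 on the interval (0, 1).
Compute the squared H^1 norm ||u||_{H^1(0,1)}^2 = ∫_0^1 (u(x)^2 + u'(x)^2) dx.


||u||_{H^1}^2 = 51/5

The H^1 norm (squared) on an interval (0, L) is
  ||u||_{H^1}^2 = ∫_0^L u(x)^2 dx + ∫_0^L u'(x)^2 dx.
Compute u'(x) = -2*x - 2.
Then u(x)^2 = x**4 + 4*x**3 + 2*x**2 - 4*x + 1 and u'(x)^2 = 4*x**2 + 8*x + 4.
Integrate each monomial from 0 to 1 using ∫_0^1 c·x^n dx = c·1^(n+1)/(n+1):
  ∫_0^1 u(x)^2 dx = ∫_0^1 (x^4 + 4*x^3 + 2*x^2 - 4*x + 1) dx. Term by term:
    ∫_0^1 x^4 dx = 1/5;  ∫_0^1 4*x^3 dx = 1;  ∫_0^1 2*x^2 dx = 2/3;
    ∫_0^1 -4*x dx = -2;  ∫_0^1 1 dx = 1.
  Sum: 1/5 + 1 + 2/3 − 2 + 1 = 13/15.
  ∫_0^1 u'(x)^2 dx = ∫_0^1 (4*x^2 + 8*x + 4) dx. Term by term:
    ∫_0^1 4*x^2 dx = 4/3;  ∫_0^1 8*x dx = 4;  ∫_0^1 4 dx = 4.
  Sum: 4/3 + 4 + 4 = 28/3.
Adding: ||u||_{H^1}^2 = 13/15 + 28/3 = 51/5.


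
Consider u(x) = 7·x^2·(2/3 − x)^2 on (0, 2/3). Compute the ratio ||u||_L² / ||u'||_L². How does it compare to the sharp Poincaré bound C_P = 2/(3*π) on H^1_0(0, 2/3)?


||u||_L² / ||u'||_L² = sqrt(3)/9 < C_P = 2/(3*π).

u(x) = 7·x^2·(2/3 − x)^2, so u'(x) = 28*x*(3*x - 2)*(3*x - 1)/9.
u(x) = 7·x^2·(2/3 − x)^2 vanishes at x = 0 and x = 2/3, so u ∈ H^1_0(0, 2/3). Differentiate via the product rule and integrate the resulting polynomials term by term.
  ∫_0^2/3 u² dx = ∫_0^2/3 (49*x^8 - 392*x^7/3 + 392*x^6/3 - 1568*x^5/27 + 784*x^4/81) dx. Term by term:
    ∫_0^2/3 49*x^8 dx = 25088/177147;  ∫_0^2/3 -392*x^7/3 dx = -12544/19683;  ∫_0^2/3 392*x^6/3 dx = 7168/6561;
    ∫_0^2/3 -1568*x^5/27 dx = -50176/59049;  ∫_0^2/3 784*x^4/81 dx = 25088/98415.
  Sum: 25088/177147 − 12544/19683 + 7168/6561 − 50176/59049 + 25088/98415 = 1792/885735.
  ∫_0^2/3 (u')² dx = ∫_0^2/3 (784*x^6 - 1568*x^5 + 10192*x^4/9 - 3136*x^3/9 + 3136*x^2/81) dx. Term by term:
    ∫_0^2/3 784*x^6 dx = 14336/2187;  ∫_0^2/3 -1568*x^5 dx = -50176/2187;  ∫_0^2/3 10192*x^4/9 dx = 326144/10935;
    ∫_0^2/3 -3136*x^3/9 dx = -12544/729;  ∫_0^2/3 3136*x^2/81 dx = 25088/6561.
  Sum: 14336/2187 − 50176/2187 + 326144/10935 − 12544/729 + 25088/6561 = 1792/32805.
∫_0^2/3 u² dx = 1792/885735, so ||u||_L² = 16*sqrt(105)/3645.
∫_0^2/3 (u')² dx = 1792/32805, so ||u'||_L² = 16*sqrt(35)/405.
Ratio ||u||_L² / ||u'||_L² = sqrt(3)/9.
Sharp Poincaré constant on H^1_0(0, 2/3) is C_P = L/π = 2/(3*π), achieved by sin(3*π/2·x).
A polynomial bump cannot attain the sharp Poincaré constant (only the first sine eigenfunction does), so the ratio is strictly less than C_P, consistent with ||u||_L² ≤ C_P ||u'||_L².


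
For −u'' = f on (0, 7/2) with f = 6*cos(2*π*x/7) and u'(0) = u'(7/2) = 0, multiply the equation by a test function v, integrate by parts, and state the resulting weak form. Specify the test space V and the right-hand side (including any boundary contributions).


V = H^1(0, 7/2) (no boundary constraint on v; u is determined up to an additive constant); weak form: ∫_0^7/2 u'v' dx = ∫_0^7/2 (6*cos(2*π*x/7)) v dx for all v ∈ V.

Multiply both sides by a test function v and integrate from 0 to 7/2:
  ∫_0^7/2 −u''(x) v(x) dx = ∫_0^7/2 f(x) v(x) dx.
Integrate the LHS by parts once:
  ∫_0^7/2 −u'' v dx = −[u'(x) v(x)]_0^7/2 + ∫_0^7/2 u'(x) v'(x) dx.
Thus ∫_0^7/2 u'(x) v'(x) dx = ∫_0^7/2 f(x) v(x) dx + [u'(x) v(x)]_0^7/2.
Choose V so that boundary terms are either known or forced to vanish.
u has homogeneous Neumann: u'(0) = u'(7/2) = 0. So [u' v]_0^7/2 = 0·v(7/2) − 0·v(0) = 0 for any v; take V = H^1(0, 7/2).
Weak formulation: find u (satisfying any essential BC) such that ∫_0^7/2 u'(x) v'(x) dx = ∫_0^7/2 f v dx for all v ∈ V (homogeneous Neumann, so boundary terms vanish).
Substituting f(x) = 6*cos(2*π*x/7), the right-hand side is ∫_0^7/2 (6*cos(2*π*x/7)) v dx.
Compatibility check (pure Neumann): taking v ≡ 1 ∈ V gives 0 = ∫_0^7/2 f dx + (0) − (0), i.e. ∫_0^7/2 f dx must equal u'(0) − u'(7/2) = 0. Indeed ∫_0^7/2 (6*cos(2*π*x/7)) dx = 0, so the data are compatible. The solution is then unique only up to an additive constant (fix it e.g. by requiring ∫_0^7/2 u dx = 0).


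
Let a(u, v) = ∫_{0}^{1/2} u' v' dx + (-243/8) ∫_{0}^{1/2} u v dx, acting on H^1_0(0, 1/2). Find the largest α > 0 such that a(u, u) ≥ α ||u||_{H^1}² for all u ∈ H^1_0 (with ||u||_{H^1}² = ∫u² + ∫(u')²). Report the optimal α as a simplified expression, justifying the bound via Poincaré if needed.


α = (-243 + 32*π^2)/(8*(1 + 4*π^2))

Coercivity of a(·,·) on H^1_0(0, 1/2) means a(u, u) ≥ α ||u||_{H^1}² for every u ∈ H^1_0.
The interval has length L = 1/2, and Poincaré/coercivity depend only on L. Here a(u, u) = ∫(u')² + (-243/8)·∫u².
Here c = -243/8 < 0 with |c| < (π/L)² = 4*π^2, so coercivity still holds. The condition a(u,u) ≥ α||u||_{H^1}² reads (1−α)∫(u')² ≥ (α−c)∫u². Any admissible α is ≤ 1 (rapidly oscillating u have ∫u²/∫(u')² → 0), and α = 1 would force 0 ≥ (1−c)∫u², impossible since c < 1; so 1−α > 0. By the sharp Poincaré inequality on H^1_0 of an interval of length L, ∫(u')² ≥ (π/L)²∫u² with equality for the first sine mode sin(π(x−x₀)/L) (x₀ the left endpoint), so the inequality holds for all u iff (1−α)(π/L)² ≥ α − c, i.e. α ≤ ((π/L)² + c)/((π/L)² + 1) = (1 + c(L/π)²)/(1 + (L/π)²). (Direct route, valid since c ≤ 0: Poincaré gives c∫u² ≥ c(L/π)²∫(u')², so a(u,u) ≥ (1 + c(L/π)²)∫(u')², while ||u||_{H^1}² ≤ (1 + (L/π)²)∫(u')²; dividing yields the same α.) With (π/L)² = 4*π^2 and c = -243/8, the largest admissible constant is α = ((π/L)² + c)/((π/L)² + 1).
Simplifying, α = (-243 + 32*π^2)/(8*(1 + 4*π^2)).


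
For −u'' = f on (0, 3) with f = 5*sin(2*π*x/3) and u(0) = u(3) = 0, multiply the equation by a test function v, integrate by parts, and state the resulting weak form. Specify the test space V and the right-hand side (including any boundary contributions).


V = H^1_0(0, 3) (so v(0) = v(3) = 0); weak form: ∫_0^3 u'v' dx = ∫_0^3 (5*sin(2*π*x/3)) v dx for all v ∈ V.

Multiply both sides by a test function v and integrate from 0 to 3:
  ∫_0^3 −u''(x) v(x) dx = ∫_0^3 f(x) v(x) dx.
Integrate the LHS by parts once:
  ∫_0^3 −u'' v dx = −[u'(x) v(x)]_0^3 + ∫_0^3 u'(x) v'(x) dx.
Thus ∫_0^3 u'(x) v'(x) dx = ∫_0^3 f(x) v(x) dx + [u'(x) v(x)]_0^3.
Choose V so that boundary terms are either known or forced to vanish.
u is Dirichlet: u(0) = u(3) = 0. Let V = H^1_0(0, 3); then v(0) = v(3) = 0, and [u' v]_0^3 = 0.
Weak formulation: find u (satisfying any essential BC) such that ∫_0^3 u'(x) v'(x) dx = ∫_0^3 f v dx for all v ∈ V.
Substituting f(x) = 5*sin(2*π*x/3), the right-hand side is ∫_0^3 (5*sin(2*π*x/3)) v dx.


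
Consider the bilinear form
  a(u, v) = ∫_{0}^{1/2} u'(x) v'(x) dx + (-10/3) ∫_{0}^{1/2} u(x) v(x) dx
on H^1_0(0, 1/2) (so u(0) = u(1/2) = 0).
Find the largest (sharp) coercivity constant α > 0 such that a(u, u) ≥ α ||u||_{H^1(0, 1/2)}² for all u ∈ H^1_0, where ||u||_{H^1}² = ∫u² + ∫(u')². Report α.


α = 2*(-5 + 6*π^2)/(3*(1 + 4*π^2))

Coercivity of a(·,·) on H^1_0(0, 1/2) means a(u, u) ≥ α ||u||_{H^1}² for every u ∈ H^1_0.
The interval has length L = 1/2, and Poincaré/coercivity depend only on L. Here a(u, u) = ∫(u')² + (-10/3)·∫u².
Here c = -10/3 < 0 with |c| < (π/L)² = 4*π^2, so coercivity still holds. The condition a(u,u) ≥ α||u||_{H^1}² reads (1−α)∫(u')² ≥ (α−c)∫u². Any admissible α is ≤ 1 (rapidly oscillating u have ∫u²/∫(u')² → 0), and α = 1 would force 0 ≥ (1−c)∫u², impossible since c < 1; so 1−α > 0. By the sharp Poincaré inequality on H^1_0 of an interval of length L, ∫(u')² ≥ (π/L)²∫u² with equality for the first sine mode sin(π(x−x₀)/L) (x₀ the left endpoint), so the inequality holds for all u iff (1−α)(π/L)² ≥ α − c, i.e. α ≤ ((π/L)² + c)/((π/L)² + 1) = (1 + c(L/π)²)/(1 + (L/π)²). (Direct route, valid since c ≤ 0: Poincaré gives c∫u² ≥ c(L/π)²∫(u')², so a(u,u) ≥ (1 + c(L/π)²)∫(u')², while ||u||_{H^1}² ≤ (1 + (L/π)²)∫(u')²; dividing yields the same α.) With (π/L)² = 4*π^2 and c = -10/3, the largest admissible constant is α = ((π/L)² + c)/((π/L)² + 1).
Simplifying, α = 2*(-5 + 6*π^2)/(3*(1 + 4*π^2)).


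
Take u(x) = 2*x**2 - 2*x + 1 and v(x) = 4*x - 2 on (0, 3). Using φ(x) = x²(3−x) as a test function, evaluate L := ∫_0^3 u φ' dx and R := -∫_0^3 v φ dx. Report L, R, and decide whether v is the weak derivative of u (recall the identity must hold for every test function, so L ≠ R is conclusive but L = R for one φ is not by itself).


LHS = -351/10, RHS = -351/10. Yes, v = u' weakly.

u(x) = 2*x**2 - 2*x + 1, classical derivative u'(x) = 4*x - 2.
φ(x) = x²(3−x), so φ'(x) = 3*x*(2 - x).
Note φ(0) = φ(3) = 0, so the boundary term u·φ vanishes.
LHS = ∫_0^3 u(x) φ'(x) dx = ∫_0^3 (-6*x^4 + 18*x^3 - 15*x^2 + 6*x) dx. Term by term:
  ∫_0^3 -6*x^4 dx = -1458/5;  ∫_0^3 18*x^3 dx = 729/2;  ∫_0^3 -15*x^2 dx = -135;
  ∫_0^3 6*x dx = 27.
Sum: -1458/5 + 729/2 − 135 + 27 = -351/10.
So LHS = -351/10.
∫_0^3 v(x) φ(x) dx = ∫_0^3 (-4*x^4 + 14*x^3 - 6*x^2) dx. Term by term:
  ∫_0^3 -4*x^4 dx = -972/5;  ∫_0^3 14*x^3 dx = 567/2;  ∫_0^3 -6*x^2 dx = -54.
Sum: -972/5 + 567/2 − 54 = 351/10.
So RHS = -∫_0^3 v(x) φ(x) dx = -351/10.
LHS = RHS, so the identity holds for this test φ.
Moreover u is smooth here and v(x) = u'(x) = 4*x - 2 pointwise, so the identity holds for every test function. Hence v is the weak derivative of u.
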